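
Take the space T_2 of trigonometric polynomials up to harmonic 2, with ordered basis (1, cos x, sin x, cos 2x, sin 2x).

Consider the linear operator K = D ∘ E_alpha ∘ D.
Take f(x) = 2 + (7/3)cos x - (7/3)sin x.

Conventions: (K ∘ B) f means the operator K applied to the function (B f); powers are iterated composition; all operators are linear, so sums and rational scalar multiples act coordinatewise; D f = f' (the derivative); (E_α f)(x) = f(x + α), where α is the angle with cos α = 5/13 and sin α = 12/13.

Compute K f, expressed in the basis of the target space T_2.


D f = -(7/3)cos x - (7/3)sin x
E_alpha D f = -(119/39)cos x + (49/39)sin x
D (E_alpha ∘ D) f = (49/39)cos x + (119/39)sin x

g(x) = (49/39)cos x + (119/39)sin x


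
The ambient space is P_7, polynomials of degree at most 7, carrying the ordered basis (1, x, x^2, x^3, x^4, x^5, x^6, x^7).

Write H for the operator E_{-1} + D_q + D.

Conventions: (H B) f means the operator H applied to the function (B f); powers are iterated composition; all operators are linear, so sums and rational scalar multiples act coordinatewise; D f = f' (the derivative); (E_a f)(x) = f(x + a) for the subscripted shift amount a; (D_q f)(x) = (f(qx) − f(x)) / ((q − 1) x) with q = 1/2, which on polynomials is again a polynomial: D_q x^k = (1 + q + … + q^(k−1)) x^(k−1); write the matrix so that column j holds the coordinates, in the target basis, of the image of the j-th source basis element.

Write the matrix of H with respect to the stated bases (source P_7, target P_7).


the matrix is [[1, 1, 1, -1, 1, -1, 1, -1]; [0, 1, 3/2, 3, -4, 5, -6, 7]; [0, 0, 1, 7/4, 6, -10, 15, -21]; [0, 0, 0, 1, 15/8, 10, -20, 35]; [0, 0, 0, 0, 1, 31/16, 15, -35]; [0, 0, 0, 0, 0, 1, 63/32, 21]; [0, 0, 0, 0, 0, 0, 1, 127/64]; [0, 0, 0, 0, 0, 0, 0, 1]] (rows listed top to bottom)

image of 1: 1
image of x: x + 1
image of x^2: x^2 + (3/2)x + 1
image of x^3: x^3 + (7/4)x^2 + 3x - 1
image of x^4: x^4 + (15/8)x^3 + 6x^2 - 4x + 1
image of x^5: x^5 + (31/16)x^4 + 10x^3 - 10x^2 + 5x - 1
image of x^6: x^6 + (63/32)x^5 + 15x^4 - 20x^3 + 15x^2 - 6x + 1
image of x^7: x^7 + (127/64)x^6 + 21x^5 - 35x^4 + 35x^3 - 21x^2 + 7x - 1
each image's coordinates form column j of the matrix


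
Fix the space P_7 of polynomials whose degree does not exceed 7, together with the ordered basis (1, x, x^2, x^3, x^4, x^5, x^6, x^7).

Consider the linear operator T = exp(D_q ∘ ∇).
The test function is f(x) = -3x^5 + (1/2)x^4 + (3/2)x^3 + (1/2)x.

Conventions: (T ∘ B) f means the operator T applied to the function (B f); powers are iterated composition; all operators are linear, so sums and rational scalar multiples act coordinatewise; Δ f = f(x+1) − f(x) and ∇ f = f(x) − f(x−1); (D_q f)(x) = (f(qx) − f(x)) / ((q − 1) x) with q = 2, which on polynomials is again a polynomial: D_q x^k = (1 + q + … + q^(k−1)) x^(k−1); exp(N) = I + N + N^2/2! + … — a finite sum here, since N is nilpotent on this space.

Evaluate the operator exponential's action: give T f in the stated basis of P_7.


order-1 term: -225x^3 + 224x^2 - (171/2)x + 25/2
order-2 term: -(2025/2)x + 1123/2
the series for exp(D_q ∘ ∇) f terminates at order 2
exp(D_q ∘ ∇) f = -3x^5 + (1/2)x^4 - (447/2)x^3 + 224x^2 - (2195/2)x + 574

the result is g(x) = -3x^5 + (1/2)x^4 - (447/2)x^3 + 224x^2 - (2195/2)x + 574


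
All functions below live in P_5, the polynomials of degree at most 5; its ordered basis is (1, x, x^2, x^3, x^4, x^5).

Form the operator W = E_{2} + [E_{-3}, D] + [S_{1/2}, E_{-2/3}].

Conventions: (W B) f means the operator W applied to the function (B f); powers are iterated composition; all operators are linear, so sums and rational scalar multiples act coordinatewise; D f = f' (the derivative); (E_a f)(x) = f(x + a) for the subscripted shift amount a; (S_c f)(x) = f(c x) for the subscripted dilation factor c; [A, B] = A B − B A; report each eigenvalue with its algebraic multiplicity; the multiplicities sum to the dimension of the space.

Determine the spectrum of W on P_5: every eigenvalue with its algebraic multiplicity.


image of 1: 1
image of x: x + 5/3
image of x^2: x^2 + (11/3)x + 13/3
image of x^3: x^3 + (23/4)x^2 + (25/2)x + 209/27
image of x^4: x^4 + (47/6)x^3 + (49/2)x^2 + (850/27)x + 437/27
image of x^5: x^5 + (475/48)x^4 + (485/12)x^3 + (4285/54)x^2 + (4345/54)x + 7745/243
the matrix is upper triangular; its diagonal is (1, 1, 1, 1, 1, 1)
for a triangular matrix the eigenvalues are the diagonal entries, with algebraic multiplicity their repetition count

λ = 1 (multiplicity 6)


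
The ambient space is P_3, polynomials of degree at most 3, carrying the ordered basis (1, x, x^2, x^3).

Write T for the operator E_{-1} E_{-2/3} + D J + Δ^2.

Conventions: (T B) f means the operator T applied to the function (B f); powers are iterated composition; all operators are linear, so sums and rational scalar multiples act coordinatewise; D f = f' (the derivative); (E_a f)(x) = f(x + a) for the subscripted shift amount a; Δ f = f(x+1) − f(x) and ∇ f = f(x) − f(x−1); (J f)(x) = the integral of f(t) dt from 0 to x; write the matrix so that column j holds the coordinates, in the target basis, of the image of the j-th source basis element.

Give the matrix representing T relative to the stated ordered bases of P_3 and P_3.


image of 1: 2
image of x: 2x - 5/3
image of x^2: 2x^2 - (10/3)x + 43/9
image of x^3: 2x^3 - 5x^2 + (43/3)x + 37/27
each image's coordinates form column j of the matrix

the matrix is [[2, -5/3, 43/9, 37/27]; [0, 2, -10/3, 43/3]; [0, 0, 2, -5]; [0, 0, 0, 2]] (rows listed top to bottom)


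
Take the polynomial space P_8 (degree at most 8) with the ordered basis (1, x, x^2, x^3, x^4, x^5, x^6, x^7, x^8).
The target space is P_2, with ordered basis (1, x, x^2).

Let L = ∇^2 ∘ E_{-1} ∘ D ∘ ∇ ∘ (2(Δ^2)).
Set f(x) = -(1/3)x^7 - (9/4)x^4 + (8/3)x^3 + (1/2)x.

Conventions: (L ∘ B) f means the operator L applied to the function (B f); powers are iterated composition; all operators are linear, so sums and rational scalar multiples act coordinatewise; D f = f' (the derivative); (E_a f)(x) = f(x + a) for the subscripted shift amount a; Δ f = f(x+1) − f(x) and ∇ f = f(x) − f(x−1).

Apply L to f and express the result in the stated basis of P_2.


the result is g(x) = -3360x + 5040

Δ f = -(7/3)x^6 - 7x^5 - (35/3)x^4 - (62/3)x^3 - (25/2)x^2 - (10/3)x + 7/12
Δ Δ f = -14x^5 - 70x^4 - (490/3)x^3 - 237x^2 - (548/3)x - 115/2
(2(Δ^2)) f = -28x^5 - 140x^4 - (980/3)x^3 - 474x^2 - (1096/3)x - 115
∇ (2(Δ^2)) f = -140x^4 - 280x^3 - 420x^2 - 388x - 106
D ∇ (2(Δ^2)) f = -560x^3 - 840x^2 - 840x - 388
E_{-1} D ∇ (2(Δ^2)) f = -560x^3 + 840x^2 - 840x + 172
∇ (E_{-1} ∘ D ∘ ∇) (2(Δ^2)) f = -1680x^2 + 3360x - 2240
∇ ∇ (E_{-1} ∘ D ∘ ∇) (2(Δ^2)) f = -3360x + 5040


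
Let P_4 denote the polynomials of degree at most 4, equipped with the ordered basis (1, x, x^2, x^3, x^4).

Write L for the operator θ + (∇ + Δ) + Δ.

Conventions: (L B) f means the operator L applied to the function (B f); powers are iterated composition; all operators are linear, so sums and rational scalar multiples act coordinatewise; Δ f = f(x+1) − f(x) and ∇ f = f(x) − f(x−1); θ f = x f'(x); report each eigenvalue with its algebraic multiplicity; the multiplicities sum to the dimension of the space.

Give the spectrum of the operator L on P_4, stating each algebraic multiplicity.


λ = 0 (multiplicity 1), λ = 1 (multiplicity 1), λ = 2 (multiplicity 1), λ = 3 (multiplicity 1), λ = 4 (multiplicity 1)

image of 1: 0
image of x: x + 3
image of x^2: 2x^2 + 6x + 1
image of x^3: 3x^3 + 9x^2 + 3x + 3
image of x^4: 4x^4 + 12x^3 + 6x^2 + 12x + 1
the matrix is upper triangular; its diagonal is (0, 1, 2, 3, 4)
for a triangular matrix the eigenvalues are the diagonal entries, with algebraic multiplicity their repetition count


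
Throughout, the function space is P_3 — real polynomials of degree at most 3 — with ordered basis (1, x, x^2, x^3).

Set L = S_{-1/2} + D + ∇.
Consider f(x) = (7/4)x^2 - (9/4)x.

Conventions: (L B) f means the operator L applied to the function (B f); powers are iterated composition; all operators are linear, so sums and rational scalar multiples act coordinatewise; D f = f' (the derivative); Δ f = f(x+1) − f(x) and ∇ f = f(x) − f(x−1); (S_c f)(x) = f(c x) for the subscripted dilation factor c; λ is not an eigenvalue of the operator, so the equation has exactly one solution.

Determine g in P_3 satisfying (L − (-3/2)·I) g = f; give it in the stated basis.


the result is g(x) = x^2 - (25/4)x + 27/5

write g with unknown coordinates in the stated basis and equate coefficients in (L − (-3/2)·I) g = f
solving from the highest basis element down gives g = x^2 - (25/4)x + 27/5
check: L g = (1/4)x^2 + (57/8)x - 81/10
so L g − (-3/2)·g = (7/4)x^2 - (9/4)x = f ✓


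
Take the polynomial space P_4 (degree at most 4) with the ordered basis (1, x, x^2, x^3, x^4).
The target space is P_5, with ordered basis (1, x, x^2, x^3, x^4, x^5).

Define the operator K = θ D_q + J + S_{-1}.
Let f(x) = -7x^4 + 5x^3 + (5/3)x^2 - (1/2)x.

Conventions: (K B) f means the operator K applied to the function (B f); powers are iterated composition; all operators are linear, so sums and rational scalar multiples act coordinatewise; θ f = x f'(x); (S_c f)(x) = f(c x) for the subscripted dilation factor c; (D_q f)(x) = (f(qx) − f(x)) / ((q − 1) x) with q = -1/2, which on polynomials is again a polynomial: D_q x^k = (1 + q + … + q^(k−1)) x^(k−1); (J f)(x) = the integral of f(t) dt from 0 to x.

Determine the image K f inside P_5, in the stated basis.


D_q f = -(35/8)x^3 + (15/4)x^2 + (5/6)x - 1/2
θ D_q f = -(105/8)x^3 + (15/2)x^2 + (5/6)x
J f = -(7/5)x^5 + (5/4)x^4 + (5/9)x^3 - (1/4)x^2
S_{-1} f = -7x^4 - 5x^3 + (5/3)x^2 + (1/2)x
(θ D_q + J + S_{-1}) f = -(7/5)x^5 - (23/4)x^4 - (1265/72)x^3 + (107/12)x^2 + (4/3)x

the result is g(x) = -(7/5)x^5 - (23/4)x^4 - (1265/72)x^3 + (107/12)x^2 + (4/3)x


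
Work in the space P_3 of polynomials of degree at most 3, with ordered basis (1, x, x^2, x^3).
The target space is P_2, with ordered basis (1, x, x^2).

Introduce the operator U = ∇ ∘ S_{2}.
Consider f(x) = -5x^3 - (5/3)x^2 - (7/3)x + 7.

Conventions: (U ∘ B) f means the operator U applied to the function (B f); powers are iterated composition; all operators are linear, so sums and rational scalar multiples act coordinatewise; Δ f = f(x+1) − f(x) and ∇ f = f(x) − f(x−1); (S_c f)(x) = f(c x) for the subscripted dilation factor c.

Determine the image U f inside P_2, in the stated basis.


the image equals g(x) = -120x^2 + (320/3)x - 38

S_{2} f = -40x^3 - (20/3)x^2 - (14/3)x + 7
∇ S_{2} f = -120x^2 + (320/3)x - 38


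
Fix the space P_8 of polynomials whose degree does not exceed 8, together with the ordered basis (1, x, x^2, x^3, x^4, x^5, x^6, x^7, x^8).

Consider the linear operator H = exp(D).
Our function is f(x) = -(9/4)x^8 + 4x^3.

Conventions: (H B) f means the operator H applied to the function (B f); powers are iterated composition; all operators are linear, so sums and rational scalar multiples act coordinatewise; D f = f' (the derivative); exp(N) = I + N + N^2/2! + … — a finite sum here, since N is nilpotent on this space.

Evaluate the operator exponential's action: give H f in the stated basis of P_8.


order-1 term: -18x^7 + 12x^2
order-2 term: -63x^6 + 12x
order-3 term: -126x^5 + 4
order-4 term: -(315/2)x^4
order-5 term: -126x^3
order-6 term: -63x^2
order-7 term: -18x
order-8 term: -9/4
the series for exp(D) f terminates at order 8
exp(D) f = -(9/4)x^8 - 18x^7 - 63x^6 - 126x^5 - (315/2)x^4 - 122x^3 - 51x^2 - 6x + 7/4

the image equals g(x) = -(9/4)x^8 - 18x^7 - 63x^6 - 126x^5 - (315/2)x^4 - 122x^3 - 51x^2 - 6x + 7/4


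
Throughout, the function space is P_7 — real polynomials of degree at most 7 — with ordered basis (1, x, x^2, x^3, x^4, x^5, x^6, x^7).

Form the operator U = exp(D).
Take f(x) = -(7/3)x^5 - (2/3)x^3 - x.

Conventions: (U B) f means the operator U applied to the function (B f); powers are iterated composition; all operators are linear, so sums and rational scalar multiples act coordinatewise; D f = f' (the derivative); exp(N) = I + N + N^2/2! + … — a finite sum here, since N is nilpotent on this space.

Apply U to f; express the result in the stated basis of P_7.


order-1 term: -(35/3)x^4 - 2x^2 - 1
order-2 term: -(70/3)x^3 - 2x
order-3 term: -(70/3)x^2 - 2/3
order-4 term: -(35/3)x
order-5 term: -7/3
the series for exp(D) f terminates at order 5
exp(D) f = -(7/3)x^5 - (35/3)x^4 - 24x^3 - (76/3)x^2 - (44/3)x - 4

the image equals g(x) = -(7/3)x^5 - (35/3)x^4 - 24x^3 - (76/3)x^2 - (44/3)x - 4


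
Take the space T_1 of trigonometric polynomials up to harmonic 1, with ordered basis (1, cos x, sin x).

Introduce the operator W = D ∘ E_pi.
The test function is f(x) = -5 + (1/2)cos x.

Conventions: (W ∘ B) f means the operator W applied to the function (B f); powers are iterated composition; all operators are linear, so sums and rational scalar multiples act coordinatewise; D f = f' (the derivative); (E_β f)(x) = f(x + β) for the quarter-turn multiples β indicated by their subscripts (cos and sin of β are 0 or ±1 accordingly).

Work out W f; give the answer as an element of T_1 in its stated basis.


g(x) = (1/2)sin x

E_pi f = -5 - (1/2)cos x
D E_pi f = (1/2)sin x


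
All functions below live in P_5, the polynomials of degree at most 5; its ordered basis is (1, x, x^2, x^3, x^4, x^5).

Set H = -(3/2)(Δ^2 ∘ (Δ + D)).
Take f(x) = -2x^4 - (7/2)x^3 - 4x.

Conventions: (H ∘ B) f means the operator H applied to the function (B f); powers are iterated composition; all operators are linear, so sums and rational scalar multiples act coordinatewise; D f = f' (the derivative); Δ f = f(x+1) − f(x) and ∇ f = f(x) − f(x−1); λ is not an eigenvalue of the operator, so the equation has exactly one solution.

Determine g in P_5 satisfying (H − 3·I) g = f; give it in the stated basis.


write g with unknown coordinates in the stated basis and equate coefficients in (H − 3·I) g = f
solving from the highest basis element down gives g = (2/3)x^4 + (7/6)x^3 - (44/3)x - 27
check: H g = -48x - 81
so H g − 3·g = -2x^4 - (7/2)x^3 - 4x = f ✓

the result is g(x) = (2/3)x^4 + (7/6)x^3 - (44/3)x - 27


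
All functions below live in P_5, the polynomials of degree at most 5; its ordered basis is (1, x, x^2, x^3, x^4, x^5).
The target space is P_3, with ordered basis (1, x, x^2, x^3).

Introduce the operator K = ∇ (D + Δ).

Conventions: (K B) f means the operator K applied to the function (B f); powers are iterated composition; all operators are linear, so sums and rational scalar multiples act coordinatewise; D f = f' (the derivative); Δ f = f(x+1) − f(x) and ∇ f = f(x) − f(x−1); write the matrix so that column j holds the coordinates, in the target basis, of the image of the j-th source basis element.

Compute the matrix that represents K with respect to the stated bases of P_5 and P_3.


image of 1: 0
image of x: 0
image of x^2: 4
image of x^3: 12x - 3
image of x^4: 24x^2 - 12x + 6
image of x^5: 40x^3 - 30x^2 + 30x - 5
each image's coordinates form column j of the matrix

the matrix is [[0, 0, 4, -3, 6, -5]; [0, 0, 0, 12, -12, 30]; [0, 0, 0, 0, 24, -30]; [0, 0, 0, 0, 0, 40]] (rows listed top to bottom)


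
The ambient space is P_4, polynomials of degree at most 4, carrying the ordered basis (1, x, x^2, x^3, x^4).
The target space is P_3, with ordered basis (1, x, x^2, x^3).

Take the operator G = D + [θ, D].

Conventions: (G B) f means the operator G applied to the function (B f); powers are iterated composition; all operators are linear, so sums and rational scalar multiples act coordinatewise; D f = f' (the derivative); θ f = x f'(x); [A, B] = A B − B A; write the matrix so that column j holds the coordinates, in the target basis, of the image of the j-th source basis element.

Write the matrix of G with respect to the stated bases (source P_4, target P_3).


the matrix is [[0, 0, 0, 0, 0]; [0, 0, 0, 0, 0]; [0, 0, 0, 0, 0]; [0, 0, 0, 0, 0]] (rows listed top to bottom)

image of 1: 0
image of x: 0
image of x^2: 0
image of x^3: 0
image of x^4: 0
each image's coordinates form column j of the matrix


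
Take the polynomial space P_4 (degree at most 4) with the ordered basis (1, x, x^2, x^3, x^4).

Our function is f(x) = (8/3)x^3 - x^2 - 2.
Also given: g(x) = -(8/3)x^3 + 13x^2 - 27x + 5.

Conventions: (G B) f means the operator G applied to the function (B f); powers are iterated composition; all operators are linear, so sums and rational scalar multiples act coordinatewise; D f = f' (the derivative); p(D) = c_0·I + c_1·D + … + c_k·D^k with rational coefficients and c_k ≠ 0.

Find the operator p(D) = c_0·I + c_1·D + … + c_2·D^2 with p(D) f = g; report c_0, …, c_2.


p(D) = -I + (3/2)·D − (3/2)·D^2, i.e. c_0 = -1, c_1 = 3/2, c_2 = -3/2

D^0 f = (8/3)x^3 - x^2 - 2
D^1 f = 8x^2 - 2x
D^2 f = 16x - 2
matching coefficients of g against c_0 f + c_1 Df + … from the top degree down determines the c_i
solution: c_0 = -1, c_1 = 3/2, c_2 = -3/2


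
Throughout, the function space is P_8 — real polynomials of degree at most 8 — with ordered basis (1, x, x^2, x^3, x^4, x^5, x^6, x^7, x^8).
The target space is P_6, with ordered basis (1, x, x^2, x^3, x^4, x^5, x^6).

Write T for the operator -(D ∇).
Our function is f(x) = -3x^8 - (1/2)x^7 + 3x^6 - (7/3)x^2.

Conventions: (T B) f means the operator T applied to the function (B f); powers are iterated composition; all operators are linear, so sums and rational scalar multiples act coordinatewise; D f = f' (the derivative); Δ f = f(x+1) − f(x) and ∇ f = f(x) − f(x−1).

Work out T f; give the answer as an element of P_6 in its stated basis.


the image equals g(x) = 168x^6 - 483x^5 + (1395/2)x^4 - 590x^3 + (543/2)x^2 - 57x + 43/6

∇ f = -24x^7 + (161/2)x^6 - (279/2)x^5 + (295/2)x^4 - (181/2)x^3 + (57/2)x^2 - (43/6)x + 11/6
D ∇ f = -168x^6 + 483x^5 - (1395/2)x^4 + 590x^3 - (543/2)x^2 + 57x - 43/6
(-(D ∇)) f = 168x^6 - 483x^5 + (1395/2)x^4 - 590x^3 + (543/2)x^2 - 57x + 43/6


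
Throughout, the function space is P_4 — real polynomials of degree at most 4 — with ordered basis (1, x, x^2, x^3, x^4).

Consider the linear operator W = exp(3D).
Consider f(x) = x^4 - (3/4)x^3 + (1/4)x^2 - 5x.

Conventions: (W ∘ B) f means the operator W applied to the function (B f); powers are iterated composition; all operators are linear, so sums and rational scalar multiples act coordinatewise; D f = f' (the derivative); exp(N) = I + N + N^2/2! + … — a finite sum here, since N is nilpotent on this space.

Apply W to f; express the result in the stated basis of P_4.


g(x) = x^4 + (45/4)x^3 + (95/2)x^2 + (337/4)x + 48

order-1 term: 12x^3 - (27/4)x^2 + (3/2)x - 15
order-2 term: 54x^2 - (81/4)x + 9/4
order-3 term: 108x - 81/4
order-4 term: 81
the series for exp(3D) f terminates at order 4
exp(3D) f = x^4 + (45/4)x^3 + (95/2)x^2 + (337/4)x + 48


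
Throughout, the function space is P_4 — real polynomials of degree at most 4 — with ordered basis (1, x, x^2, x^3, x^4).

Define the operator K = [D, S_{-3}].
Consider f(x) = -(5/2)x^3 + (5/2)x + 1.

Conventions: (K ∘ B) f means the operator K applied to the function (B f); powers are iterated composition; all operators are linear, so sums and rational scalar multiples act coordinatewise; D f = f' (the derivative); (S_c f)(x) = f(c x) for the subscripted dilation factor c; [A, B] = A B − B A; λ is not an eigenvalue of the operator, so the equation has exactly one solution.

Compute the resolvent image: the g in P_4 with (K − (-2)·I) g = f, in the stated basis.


write g with unknown coordinates in the stated basis and equate coefficients in (K − (-2)·I) g = f
solving from the highest basis element down gives g = -(5/4)x^3 - (135/2)x^2 + (3245/4)x + 1623
check: K g = 135x^2 - 1620x - 3245
so K g − (-2)·g = -(5/2)x^3 + (5/2)x + 1 = f ✓

the result is g(x) = -(5/4)x^3 - (135/2)x^2 + (3245/4)x + 1623


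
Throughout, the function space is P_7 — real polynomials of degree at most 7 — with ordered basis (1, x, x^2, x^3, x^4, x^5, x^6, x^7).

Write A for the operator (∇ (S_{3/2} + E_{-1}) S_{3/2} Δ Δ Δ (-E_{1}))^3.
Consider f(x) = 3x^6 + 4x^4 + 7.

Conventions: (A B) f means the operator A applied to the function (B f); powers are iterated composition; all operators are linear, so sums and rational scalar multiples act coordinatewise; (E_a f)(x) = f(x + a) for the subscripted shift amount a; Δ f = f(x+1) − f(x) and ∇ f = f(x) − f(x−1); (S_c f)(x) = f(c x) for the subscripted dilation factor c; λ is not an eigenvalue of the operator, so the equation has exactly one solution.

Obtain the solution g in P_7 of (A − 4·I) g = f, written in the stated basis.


write g with unknown coordinates in the stated basis and equate coefficients in (A − 4·I) g = f
solving from the highest basis element down gives g = -(3/4)x^6 - x^4 - 7/4
check: A g = 0
so A g − 4·g = 3x^6 + 4x^4 + 7 = f ✓

g(x) = -(3/4)x^6 - x^4 - 7/4


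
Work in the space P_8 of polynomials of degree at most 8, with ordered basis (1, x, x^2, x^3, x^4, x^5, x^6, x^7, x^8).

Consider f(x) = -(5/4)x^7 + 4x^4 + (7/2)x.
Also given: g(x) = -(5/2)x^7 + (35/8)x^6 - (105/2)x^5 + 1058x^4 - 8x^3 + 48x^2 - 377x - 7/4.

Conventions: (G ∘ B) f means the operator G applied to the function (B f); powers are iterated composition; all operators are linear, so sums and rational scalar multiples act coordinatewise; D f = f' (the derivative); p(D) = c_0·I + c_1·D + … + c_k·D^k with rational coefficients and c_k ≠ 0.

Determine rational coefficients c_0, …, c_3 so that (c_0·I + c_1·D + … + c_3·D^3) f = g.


D^0 f = -(5/4)x^7 + 4x^4 + (7/2)x
D^1 f = -(35/4)x^6 + 16x^3 + 7/2
D^2 f = -(105/2)x^5 + 48x^2
D^3 f = -(525/2)x^4 + 96x
matching coefficients of g against c_0 f + c_1 Df + … from the top degree down determines the c_i
solution: c_0 = 2, c_1 = -1/2, c_2 = 1, c_3 = -4

p(D) = 2·I − (1/2)·D + D^2 − 4·D^3, i.e. c_0 = 2, c_1 = -1/2, c_2 = 1, c_3 = -4


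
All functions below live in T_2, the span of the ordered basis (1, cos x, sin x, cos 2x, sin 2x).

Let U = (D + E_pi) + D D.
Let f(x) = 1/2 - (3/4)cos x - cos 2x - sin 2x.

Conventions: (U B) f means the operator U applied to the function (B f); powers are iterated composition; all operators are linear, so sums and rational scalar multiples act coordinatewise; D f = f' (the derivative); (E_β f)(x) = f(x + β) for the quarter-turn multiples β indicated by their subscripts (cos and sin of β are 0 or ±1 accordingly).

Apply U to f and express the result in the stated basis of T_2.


the result is g(x) = 1/2 + (3/2)cos x + (3/4)sin x + cos 2x + 5sin 2x

D f = (3/4)sin x - 2cos 2x + 2sin 2x
E_pi f = 1/2 + (3/4)cos x - cos 2x - sin 2x
(D + E_pi) f = 1/2 + (3/4)cos x + (3/4)sin x - 3cos 2x + sin 2x
D f = (3/4)sin x - 2cos 2x + 2sin 2x
D D f = (3/4)cos x + 4cos 2x + 4sin 2x
((D + E_pi) + D D) f = 1/2 + (3/2)cos x + (3/4)sin x + cos 2x + 5sin 2x


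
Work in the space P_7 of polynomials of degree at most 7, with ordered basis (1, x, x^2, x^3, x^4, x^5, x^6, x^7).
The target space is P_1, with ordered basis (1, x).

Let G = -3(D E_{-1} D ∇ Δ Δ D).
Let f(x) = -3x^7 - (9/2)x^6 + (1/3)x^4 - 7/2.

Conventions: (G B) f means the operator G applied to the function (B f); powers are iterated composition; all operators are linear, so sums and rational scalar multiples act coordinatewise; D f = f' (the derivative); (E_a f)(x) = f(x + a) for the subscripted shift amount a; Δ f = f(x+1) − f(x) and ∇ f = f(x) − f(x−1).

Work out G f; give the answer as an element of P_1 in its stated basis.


the result is g(x) = 45360x - 12960

D f = -21x^6 - 27x^5 + (4/3)x^3
Δ D f = -126x^5 - 450x^4 - 690x^3 - 581x^2 - 257x - 140/3
Δ (Δ D) f = -630x^4 - 3060x^3 - 6030x^2 - 5662x - 2104
∇ Δ (Δ D) f = -2520x^3 - 5400x^2 - 5400x - 2062
D (∇ Δ Δ D) f = -7560x^2 - 10800x - 5400
E_{-1} D (∇ Δ Δ D) f = -7560x^2 + 4320x - 2160
D (E_{-1} D) (∇ Δ Δ D) f = -15120x + 4320
(-3(D E_{-1} D ∇ Δ Δ D)) f = 45360x - 12960


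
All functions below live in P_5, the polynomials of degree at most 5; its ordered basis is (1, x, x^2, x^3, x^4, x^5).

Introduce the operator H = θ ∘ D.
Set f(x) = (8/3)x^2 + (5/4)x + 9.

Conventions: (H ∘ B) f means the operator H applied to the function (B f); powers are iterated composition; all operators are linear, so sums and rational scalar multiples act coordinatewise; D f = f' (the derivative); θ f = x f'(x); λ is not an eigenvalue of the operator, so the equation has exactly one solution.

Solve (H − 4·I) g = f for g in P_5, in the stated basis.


the result is g(x) = -(2/3)x^2 - (31/48)x - 9/4

write g with unknown coordinates in the stated basis and equate coefficients in (H − 4·I) g = f
solving from the highest basis element down gives g = -(2/3)x^2 - (31/48)x - 9/4
check: H g = -(4/3)x
so H g − 4·g = (8/3)x^2 + (5/4)x + 9 = f ✓


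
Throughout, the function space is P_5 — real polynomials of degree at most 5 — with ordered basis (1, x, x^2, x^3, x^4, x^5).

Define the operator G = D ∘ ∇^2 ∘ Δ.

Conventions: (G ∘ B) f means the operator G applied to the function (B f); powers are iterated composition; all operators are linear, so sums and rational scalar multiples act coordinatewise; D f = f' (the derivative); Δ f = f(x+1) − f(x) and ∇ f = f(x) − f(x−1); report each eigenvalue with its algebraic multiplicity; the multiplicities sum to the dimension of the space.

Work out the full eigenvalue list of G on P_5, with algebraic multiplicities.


image of 1: 0
image of x: 0
image of x^2: 0
image of x^3: 0
image of x^4: 24
image of x^5: 120x - 60
the matrix is upper triangular; its diagonal is (0, 0, 0, 0, 0, 0)
for a triangular matrix the eigenvalues are the diagonal entries, with algebraic multiplicity their repetition count

λ = 0 (multiplicity 6)


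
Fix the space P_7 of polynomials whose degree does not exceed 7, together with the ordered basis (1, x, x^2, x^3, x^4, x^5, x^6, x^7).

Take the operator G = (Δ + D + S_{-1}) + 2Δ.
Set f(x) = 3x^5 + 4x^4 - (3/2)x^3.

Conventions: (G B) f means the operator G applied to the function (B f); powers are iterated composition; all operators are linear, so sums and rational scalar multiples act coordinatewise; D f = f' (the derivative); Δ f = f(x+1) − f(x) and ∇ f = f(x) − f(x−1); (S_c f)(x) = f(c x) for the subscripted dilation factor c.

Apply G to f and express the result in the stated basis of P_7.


Δ f = 15x^4 + 46x^3 + (99/2)x^2 + (53/2)x + 11/2
D f = 15x^4 + 16x^3 - (9/2)x^2
S_{-1} f = -3x^5 + 4x^4 + (3/2)x^3
(Δ + D + S_{-1}) f = -3x^5 + 34x^4 + (127/2)x^3 + 45x^2 + (53/2)x + 11/2
Δ f = 15x^4 + 46x^3 + (99/2)x^2 + (53/2)x + 11/2
(2Δ) f = 30x^4 + 92x^3 + 99x^2 + 53x + 11
((Δ + D + S_{-1}) + 2Δ) f = -3x^5 + 64x^4 + (311/2)x^3 + 144x^2 + (159/2)x + 33/2

g(x) = -3x^5 + 64x^4 + (311/2)x^3 + 144x^2 + (159/2)x + 33/2


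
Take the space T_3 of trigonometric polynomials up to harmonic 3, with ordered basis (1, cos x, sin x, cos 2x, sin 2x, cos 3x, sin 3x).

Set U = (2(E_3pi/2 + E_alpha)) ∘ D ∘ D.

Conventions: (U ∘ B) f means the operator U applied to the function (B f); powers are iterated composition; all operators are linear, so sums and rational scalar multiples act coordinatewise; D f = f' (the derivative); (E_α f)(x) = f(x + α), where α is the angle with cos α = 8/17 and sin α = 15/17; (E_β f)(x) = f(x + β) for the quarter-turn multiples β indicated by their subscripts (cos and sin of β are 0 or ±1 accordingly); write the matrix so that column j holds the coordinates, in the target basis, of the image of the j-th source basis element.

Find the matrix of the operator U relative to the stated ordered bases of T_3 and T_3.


image of 1: 0
image of cos x: -(16/17)cos x - (4/17)sin x
image of sin x: (4/17)cos x - (16/17)sin x
image of cos 2x: (3600/289)cos 2x + (1920/289)sin 2x
image of sin 2x: -(1920/289)cos 2x + (3600/289)sin 2x
image of cos 3x: (87984/4913)cos 3x + (79524/4913)sin 3x
image of sin 3x: -(79524/4913)cos 3x + (87984/4913)sin 3x
each image's coordinates form column j of the matrix

the matrix is [[0, 0, 0, 0, 0, 0, 0]; [0, -16/17, 4/17, 0, 0, 0, 0]; [0, -4/17, -16/17, 0, 0, 0, 0]; [0, 0, 0, 3600/289, -1920/289, 0, 0]; [0, 0, 0, 1920/289, 3600/289, 0, 0]; [0, 0, 0, 0, 0, 87984/4913, -79524/4913]; [0, 0, 0, 0, 0, 79524/4913, 87984/4913]] (rows listed top to bottom)


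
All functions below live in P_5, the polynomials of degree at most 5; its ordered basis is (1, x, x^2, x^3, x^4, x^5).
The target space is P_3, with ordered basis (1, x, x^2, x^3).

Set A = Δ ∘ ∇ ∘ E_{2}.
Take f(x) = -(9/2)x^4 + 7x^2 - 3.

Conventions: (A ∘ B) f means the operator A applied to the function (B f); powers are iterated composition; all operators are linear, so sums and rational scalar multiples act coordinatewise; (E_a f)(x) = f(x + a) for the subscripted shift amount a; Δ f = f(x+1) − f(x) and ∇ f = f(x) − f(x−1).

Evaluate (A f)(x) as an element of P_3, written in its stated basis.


E_{2} f = -(9/2)x^4 - 36x^3 - 101x^2 - 116x - 47
∇ E_{2} f = -18x^3 - 81x^2 - 112x - 93/2
Δ ∇ E_{2} f = -54x^2 - 216x - 211

g(x) = -54x^2 - 216x - 211


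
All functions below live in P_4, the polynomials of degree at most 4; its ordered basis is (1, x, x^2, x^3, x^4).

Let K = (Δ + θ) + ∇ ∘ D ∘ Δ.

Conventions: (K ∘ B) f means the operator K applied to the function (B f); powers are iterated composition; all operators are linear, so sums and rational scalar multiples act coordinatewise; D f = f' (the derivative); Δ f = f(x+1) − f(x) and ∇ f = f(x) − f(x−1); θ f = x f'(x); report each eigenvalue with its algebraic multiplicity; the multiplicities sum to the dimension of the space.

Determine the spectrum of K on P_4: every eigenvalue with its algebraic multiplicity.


image of 1: 0
image of x: x + 1
image of x^2: 2x^2 + 2x + 1
image of x^3: 3x^3 + 3x^2 + 3x + 7
image of x^4: 4x^4 + 4x^3 + 6x^2 + 28x + 1
the matrix is upper triangular; its diagonal is (0, 1, 2, 3, 4)
for a triangular matrix the eigenvalues are the diagonal entries, with algebraic multiplicity their repetition count

λ = 0 (multiplicity 1), λ = 1 (multiplicity 1), λ = 2 (multiplicity 1), λ = 3 (multiplicity 1), λ = 4 (multiplicity 1)


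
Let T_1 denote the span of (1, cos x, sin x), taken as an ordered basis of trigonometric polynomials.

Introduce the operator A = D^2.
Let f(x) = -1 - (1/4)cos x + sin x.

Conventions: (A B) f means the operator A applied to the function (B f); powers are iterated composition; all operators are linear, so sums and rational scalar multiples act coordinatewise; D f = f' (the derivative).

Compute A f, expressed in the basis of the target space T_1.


the result is g(x) = (1/4)cos x - sin x

D f = cos x + (1/4)sin x
D D f = (1/4)cos x - sin x


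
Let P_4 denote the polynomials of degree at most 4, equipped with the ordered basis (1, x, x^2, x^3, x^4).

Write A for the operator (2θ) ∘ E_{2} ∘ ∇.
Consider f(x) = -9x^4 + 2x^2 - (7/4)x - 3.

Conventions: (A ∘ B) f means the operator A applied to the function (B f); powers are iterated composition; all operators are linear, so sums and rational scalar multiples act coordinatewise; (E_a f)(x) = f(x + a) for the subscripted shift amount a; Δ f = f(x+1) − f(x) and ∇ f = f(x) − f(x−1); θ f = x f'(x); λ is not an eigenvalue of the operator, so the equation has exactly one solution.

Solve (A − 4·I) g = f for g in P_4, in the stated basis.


write g with unknown coordinates in the stated basis and equate coefficients in (A − 4·I) g = f
solving from the highest basis element down gives g = (9/4)x^4 + (27/2)x^3 + (161/2)x^2 + (2771/16)x + 3/4
check: A g = 54x^3 + 324x^2 + 691x
so A g − 4·g = -9x^4 + 2x^2 - (7/4)x - 3 = f ✓

g(x) = (9/4)x^4 + (27/2)x^3 + (161/2)x^2 + (2771/16)x + 3/4


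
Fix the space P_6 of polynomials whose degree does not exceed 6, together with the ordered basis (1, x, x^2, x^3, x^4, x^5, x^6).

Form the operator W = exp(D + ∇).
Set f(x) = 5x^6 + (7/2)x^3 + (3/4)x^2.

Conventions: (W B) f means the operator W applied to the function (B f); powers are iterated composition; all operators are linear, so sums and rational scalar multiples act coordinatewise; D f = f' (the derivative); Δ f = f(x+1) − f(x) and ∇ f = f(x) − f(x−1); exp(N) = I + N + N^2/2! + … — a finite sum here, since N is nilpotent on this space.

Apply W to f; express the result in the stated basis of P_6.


order-1 term: 60x^5 - 75x^4 + 100x^3 - 54x^2 + (45/2)x - 9/4
order-2 term: 300x^4 - 600x^3 + 825x^2 - 558x + 167
order-3 term: 800x^3 - 1800x^2 + 2100x - 947
order-4 term: 1200x^2 - 2400x + 1700
order-5 term: 960x - 1200
order-6 term: 320
the series for exp(D + ∇) f terminates at order 6
exp(D + ∇) f = 5x^6 + 60x^5 + 225x^4 + (607/2)x^3 + (687/4)x^2 + (249/2)x + 151/4

g(x) = 5x^6 + 60x^5 + 225x^4 + (607/2)x^3 + (687/4)x^2 + (249/2)x + 151/4


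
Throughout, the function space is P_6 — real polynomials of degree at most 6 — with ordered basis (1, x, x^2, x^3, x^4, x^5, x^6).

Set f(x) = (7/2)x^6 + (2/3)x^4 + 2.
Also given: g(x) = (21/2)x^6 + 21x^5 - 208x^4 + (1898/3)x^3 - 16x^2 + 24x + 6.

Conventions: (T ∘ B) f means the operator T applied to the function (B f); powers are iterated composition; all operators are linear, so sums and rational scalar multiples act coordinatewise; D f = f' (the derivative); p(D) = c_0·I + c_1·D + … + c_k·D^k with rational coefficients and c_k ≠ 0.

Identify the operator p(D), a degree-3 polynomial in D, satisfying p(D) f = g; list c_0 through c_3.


c_0 = 3, c_1 = 1, c_2 = -2, c_3 = 3/2

D^0 f = (7/2)x^6 + (2/3)x^4 + 2
D^1 f = 21x^5 + (8/3)x^3
D^2 f = 105x^4 + 8x^2
D^3 f = 420x^3 + 16x
matching coefficients of g against c_0 f + c_1 Df + … from the top degree down determines the c_i
solution: c_0 = 3, c_1 = 1, c_2 = -2, c_3 = 3/2


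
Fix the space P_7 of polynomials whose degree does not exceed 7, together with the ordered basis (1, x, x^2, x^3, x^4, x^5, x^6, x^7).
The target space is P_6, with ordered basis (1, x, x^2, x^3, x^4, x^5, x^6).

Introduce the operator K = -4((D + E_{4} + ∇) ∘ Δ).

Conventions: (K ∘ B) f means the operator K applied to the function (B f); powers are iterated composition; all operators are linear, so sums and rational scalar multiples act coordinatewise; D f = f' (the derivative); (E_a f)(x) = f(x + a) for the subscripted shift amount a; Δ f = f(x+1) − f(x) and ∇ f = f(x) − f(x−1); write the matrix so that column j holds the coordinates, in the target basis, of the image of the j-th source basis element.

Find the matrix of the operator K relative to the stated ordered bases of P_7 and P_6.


image of 1: 0
image of x: -4
image of x^2: -8x - 52
image of x^3: -12x^2 - 156x - 256
image of x^4: -16x^3 - 312x^2 - 1024x - 1500
image of x^5: -20x^4 - 520x^3 - 2560x^2 - 7500x - 8424
image of x^6: -24x^5 - 780x^4 - 5120x^3 - 22500x^2 - 50544x - 46148
image of x^7: -28x^6 - 1092x^5 - 8960x^4 - 52500x^3 - 176904x^2 - 323036x - 246992
each image's coordinates form column j of the matrix

the matrix is [[0, -4, -52, -256, -1500, -8424, -46148, -246992]; [0, 0, -8, -156, -1024, -7500, -50544, -323036]; [0, 0, 0, -12, -312, -2560, -22500, -176904]; [0, 0, 0, 0, -16, -520, -5120, -52500]; [0, 0, 0, 0, 0, -20, -780, -8960]; [0, 0, 0, 0, 0, 0, -24, -1092]; [0, 0, 0, 0, 0, 0, 0, -28]] (rows listed top to bottom)


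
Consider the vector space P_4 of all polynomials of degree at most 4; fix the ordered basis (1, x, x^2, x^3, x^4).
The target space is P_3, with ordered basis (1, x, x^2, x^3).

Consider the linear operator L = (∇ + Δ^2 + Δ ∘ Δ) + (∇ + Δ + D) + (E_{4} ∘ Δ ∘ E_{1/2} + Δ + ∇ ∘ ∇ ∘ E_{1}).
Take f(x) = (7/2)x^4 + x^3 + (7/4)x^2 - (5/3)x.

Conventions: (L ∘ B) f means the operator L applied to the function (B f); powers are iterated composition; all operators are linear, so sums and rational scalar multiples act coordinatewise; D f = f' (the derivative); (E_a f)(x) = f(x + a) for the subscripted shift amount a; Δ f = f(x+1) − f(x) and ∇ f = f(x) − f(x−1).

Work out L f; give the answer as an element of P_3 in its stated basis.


∇ f = 14x^3 - 18x^2 + (29/2)x - 71/12
Δ f = 14x^3 + 24x^2 + (41/2)x + 55/12
Δ Δ f = 42x^2 + 90x + 117/2
Δ f = 14x^3 + 24x^2 + (41/2)x + 55/12
Δ Δ f = 42x^2 + 90x + 117/2
(∇ + Δ^2 + Δ ∘ Δ) f = 14x^3 + 66x^2 + (389/2)x + 1333/12
∇ f = 14x^3 - 18x^2 + (29/2)x - 71/12
Δ f = 14x^3 + 24x^2 + (41/2)x + 55/12
D f = 14x^3 + 3x^2 + (7/2)x - 5/3
(∇ + Δ + D) f = 42x^3 + 9x^2 + (77/2)x - 3
E_{1/2} f = (7/2)x^4 + 8x^3 + (17/2)x^2 + (31/12)x - 5/96
Δ E_{1/2} f = 14x^3 + 45x^2 + 55x + 271/12
E_{4} Δ E_{1/2} f = 14x^3 + 213x^2 + 1087x + 22303/12
Δ f = 14x^3 + 24x^2 + (41/2)x + 55/12
E_{1} f = (7/2)x^4 + 15x^3 + (103/4)x^2 + (113/6)x + 55/12
∇ E_{1} f = 14x^3 + 24x^2 + (41/2)x + 55/12
∇ ∇ E_{1} f = 42x^2 + 6x + 21/2
(E_{4} ∘ Δ ∘ E_{1/2} + Δ + ∇ ∘ ∇ ∘ E_{1}) f = 28x^3 + 279x^2 + (2227/2)x + 5621/3
((∇ + Δ^2 + Δ ∘ Δ) + (∇ + Δ + D) + (E_{4} ∘ Δ ∘ E_{1/2} + Δ + ∇ ∘ ∇ ∘ E_{1})) f = 84x^3 + 354x^2 + (2693/2)x + 7927/4

g(x) = 84x^3 + 354x^2 + (2693/2)x + 7927/4


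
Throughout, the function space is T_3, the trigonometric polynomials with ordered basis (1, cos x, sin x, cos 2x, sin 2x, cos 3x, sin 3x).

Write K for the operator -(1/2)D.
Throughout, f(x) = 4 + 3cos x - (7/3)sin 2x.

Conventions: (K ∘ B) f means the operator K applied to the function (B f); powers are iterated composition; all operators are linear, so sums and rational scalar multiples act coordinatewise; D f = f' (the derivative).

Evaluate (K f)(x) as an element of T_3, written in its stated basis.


D f = -3sin x - (14/3)cos 2x
(-(1/2)D) f = (3/2)sin x + (7/3)cos 2x

the image equals g(x) = (3/2)sin x + (7/3)cos 2x


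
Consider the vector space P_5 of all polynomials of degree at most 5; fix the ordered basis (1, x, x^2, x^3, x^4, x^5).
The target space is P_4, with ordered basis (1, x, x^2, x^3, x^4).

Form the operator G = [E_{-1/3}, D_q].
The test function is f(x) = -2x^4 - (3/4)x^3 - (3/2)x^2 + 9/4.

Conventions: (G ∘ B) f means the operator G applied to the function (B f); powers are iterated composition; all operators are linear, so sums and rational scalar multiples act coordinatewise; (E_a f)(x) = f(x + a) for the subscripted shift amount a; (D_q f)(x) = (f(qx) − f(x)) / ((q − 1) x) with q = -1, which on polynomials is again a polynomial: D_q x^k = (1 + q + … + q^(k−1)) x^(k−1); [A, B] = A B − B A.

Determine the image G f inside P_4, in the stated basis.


the result is g(x) = -(8/3)x^2 + (1/2)x - 61/54

D_q f = -(3/4)x^2
E_{-1/3} D_q f = -(3/4)x^2 + (1/2)x - 1/12
E_{-1/3} f = -2x^4 + (23/12)x^3 - (25/12)x^2 + (113/108)x + 169/81
D_q E_{-1/3} f = (23/12)x^2 + 113/108
[E_{-1/3}, D_q] f = -(8/3)x^2 + (1/2)x - 61/54


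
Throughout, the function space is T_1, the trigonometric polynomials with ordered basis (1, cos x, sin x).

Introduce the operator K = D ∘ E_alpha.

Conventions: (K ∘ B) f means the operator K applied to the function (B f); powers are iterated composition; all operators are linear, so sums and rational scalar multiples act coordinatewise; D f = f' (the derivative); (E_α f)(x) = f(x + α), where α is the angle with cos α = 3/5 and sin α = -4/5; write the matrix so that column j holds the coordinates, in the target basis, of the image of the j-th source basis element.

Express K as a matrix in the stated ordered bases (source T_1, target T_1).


image of 1: 0
image of cos x: (4/5)cos x - (3/5)sin x
image of sin x: (3/5)cos x + (4/5)sin x
each image's coordinates form column j of the matrix

the matrix is [[0, 0, 0]; [0, 4/5, 3/5]; [0, -3/5, 4/5]] (rows listed top to bottom)


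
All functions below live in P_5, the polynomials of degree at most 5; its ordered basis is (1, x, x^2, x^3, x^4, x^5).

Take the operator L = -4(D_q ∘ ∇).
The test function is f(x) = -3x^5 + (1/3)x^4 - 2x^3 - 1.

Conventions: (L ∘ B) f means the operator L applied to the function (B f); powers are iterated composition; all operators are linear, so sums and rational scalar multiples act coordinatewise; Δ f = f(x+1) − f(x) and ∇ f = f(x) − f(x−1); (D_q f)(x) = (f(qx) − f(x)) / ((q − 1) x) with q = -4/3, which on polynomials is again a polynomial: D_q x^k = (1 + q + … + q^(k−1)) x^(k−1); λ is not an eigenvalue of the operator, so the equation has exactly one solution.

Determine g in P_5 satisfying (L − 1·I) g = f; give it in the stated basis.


the result is g(x) = 3x^5 - (1/3)x^4 + (518/9)x^3 + (4888/27)x^2 + (2456/9)x - 18665/27

write g with unknown coordinates in the stated basis and equate coefficients in (L − 1·I) g = f
solving from the highest basis element down gives g = 3x^5 - (1/3)x^4 + (518/9)x^3 + (4888/27)x^2 + (2456/9)x - 18665/27
check: L g = (500/9)x^3 + (4888/27)x^2 + (2456/9)x - 18692/27
so L g − 1·g = -3x^5 + (1/3)x^4 - 2x^3 - 1 = f ✓
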